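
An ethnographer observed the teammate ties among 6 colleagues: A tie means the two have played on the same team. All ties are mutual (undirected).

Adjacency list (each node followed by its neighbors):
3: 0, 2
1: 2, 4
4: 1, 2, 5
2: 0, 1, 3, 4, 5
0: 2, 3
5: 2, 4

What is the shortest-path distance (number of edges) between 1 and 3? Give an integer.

One shortest route is 1 – 2 – 3, which uses 2 edges, and 1 and 3 are not directly tied, so nothing shorter exists. So d(1,3) = 2.

2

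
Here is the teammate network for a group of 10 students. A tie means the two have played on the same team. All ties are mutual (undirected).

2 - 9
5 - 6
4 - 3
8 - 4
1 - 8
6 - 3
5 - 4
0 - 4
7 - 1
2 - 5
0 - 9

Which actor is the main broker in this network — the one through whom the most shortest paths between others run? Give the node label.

4

Unnormalized betweenness of each node: 0:5, 1:8, 2:2, 3:5/2, 4:23, 5:19/2, 6:1, 7:0, 8:14, 9:1.
4 has the largest value, 23, making it the main broker — the node through which the most shortest paths run.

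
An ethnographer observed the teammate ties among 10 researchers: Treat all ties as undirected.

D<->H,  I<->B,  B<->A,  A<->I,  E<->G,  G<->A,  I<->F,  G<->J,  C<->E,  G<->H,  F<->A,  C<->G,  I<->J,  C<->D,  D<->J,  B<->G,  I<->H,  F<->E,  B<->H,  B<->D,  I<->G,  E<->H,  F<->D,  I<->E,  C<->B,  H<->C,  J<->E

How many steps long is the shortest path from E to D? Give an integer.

One shortest route is E – J – D, which uses 2 edges, and E and D are not directly tied, so nothing shorter exists. So d(E,D) = 2.

2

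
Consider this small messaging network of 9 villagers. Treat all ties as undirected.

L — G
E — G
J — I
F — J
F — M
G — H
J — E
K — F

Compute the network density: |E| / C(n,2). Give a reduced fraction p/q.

2/9

There are 8 edges and 9 nodes, so the maximum possible is C(9,2) = 36.
Density = 8/36 = 2/9.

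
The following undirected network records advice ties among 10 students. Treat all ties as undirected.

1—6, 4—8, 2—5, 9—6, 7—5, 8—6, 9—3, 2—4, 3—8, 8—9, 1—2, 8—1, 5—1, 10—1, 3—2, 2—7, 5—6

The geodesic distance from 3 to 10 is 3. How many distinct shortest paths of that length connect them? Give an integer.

The shortest distance is 3. The length-3 paths are: 3–2–1–10; 3–8–1–10.
That gives 2 distinct shortest paths.

2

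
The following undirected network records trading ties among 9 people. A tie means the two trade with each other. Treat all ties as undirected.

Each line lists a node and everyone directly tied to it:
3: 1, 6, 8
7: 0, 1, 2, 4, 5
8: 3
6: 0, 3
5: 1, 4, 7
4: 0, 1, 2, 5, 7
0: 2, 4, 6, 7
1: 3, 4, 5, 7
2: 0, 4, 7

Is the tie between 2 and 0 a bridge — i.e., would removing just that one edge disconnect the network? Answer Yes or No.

Even without that edge, 2 still reaches 0 via 2 – 7 – 0, so the network stays connected. Not a bridge.

No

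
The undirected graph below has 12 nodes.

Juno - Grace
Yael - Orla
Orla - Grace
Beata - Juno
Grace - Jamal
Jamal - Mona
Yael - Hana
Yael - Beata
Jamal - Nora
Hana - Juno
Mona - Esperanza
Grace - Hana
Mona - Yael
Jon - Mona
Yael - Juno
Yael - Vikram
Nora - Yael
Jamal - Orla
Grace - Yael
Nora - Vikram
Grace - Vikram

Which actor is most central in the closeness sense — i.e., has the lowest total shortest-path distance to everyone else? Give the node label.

Yael

Farness (sum of distances to all others) for each node — Beata:23, Esperanza:28, Grace:18, Hana:21, Jamal:19, Jon:28, Juno:20, Mona:18, Nora:21, Orla:21, Vikram:21, Yael:14.
The smallest farness is 14, for Yael, so Yael has the highest closeness.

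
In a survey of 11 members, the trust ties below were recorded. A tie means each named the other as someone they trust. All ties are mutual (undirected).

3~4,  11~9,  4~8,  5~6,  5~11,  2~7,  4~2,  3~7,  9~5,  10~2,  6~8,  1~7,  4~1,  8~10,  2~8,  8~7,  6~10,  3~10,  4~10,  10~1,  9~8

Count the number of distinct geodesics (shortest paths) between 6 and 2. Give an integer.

2

The shortest distance is 2. The length-2 paths are: 6–8–2; 6–10–2.
That gives 2 distinct shortest paths.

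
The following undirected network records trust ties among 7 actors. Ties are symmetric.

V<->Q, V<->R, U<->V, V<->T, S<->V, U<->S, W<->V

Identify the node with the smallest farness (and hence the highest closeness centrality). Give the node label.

Farness (sum of distances to all others) for each node — Q:11, R:11, S:10, T:11, U:10, V:6, W:11.
The smallest farness is 6, for V, so V has the highest closeness.

V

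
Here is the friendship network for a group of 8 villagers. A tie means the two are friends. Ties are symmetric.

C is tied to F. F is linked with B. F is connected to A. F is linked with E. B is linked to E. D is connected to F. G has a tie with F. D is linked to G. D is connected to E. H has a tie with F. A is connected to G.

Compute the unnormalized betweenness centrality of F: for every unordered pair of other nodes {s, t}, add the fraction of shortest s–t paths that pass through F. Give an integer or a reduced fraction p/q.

Pairs whose geodesics pass through F — B–A: 1; B–G: 1; B–D: 1/2; B–H: 1; B–C: 1; A–D: 1/2; A–H: 1; A–C: 1; A–E: 1; G–H: 1; G–C: 1; G–E: 1/2; D–H: 1; D–C: 1 … (+3 more pairs).
All other pairs contribute 0.
Summing the contributions gives betweenness(F) = 31/2.

31/2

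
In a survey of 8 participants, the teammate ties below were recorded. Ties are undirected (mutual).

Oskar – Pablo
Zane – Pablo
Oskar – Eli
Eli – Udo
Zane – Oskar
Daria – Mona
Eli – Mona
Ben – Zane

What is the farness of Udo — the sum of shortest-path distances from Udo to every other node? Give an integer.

Distances from Udo: Ben:4, Daria:3, Eli:1, Mona:2, Oskar:2, Pablo:3, Zane:3.
Sum = 4 + 3 + 1 + 2 + 2 + 3 + 3 = 18.

18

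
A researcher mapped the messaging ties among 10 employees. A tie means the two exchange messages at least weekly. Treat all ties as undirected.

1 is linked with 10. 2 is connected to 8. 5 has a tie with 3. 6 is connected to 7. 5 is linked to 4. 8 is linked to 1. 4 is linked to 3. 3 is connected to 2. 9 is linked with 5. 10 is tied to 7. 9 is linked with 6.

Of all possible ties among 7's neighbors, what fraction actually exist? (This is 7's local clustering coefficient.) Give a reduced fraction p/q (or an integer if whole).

0

7's neighbors: 6 and 10 (k = 2).
Possible neighbor pairs: C(2,2) = 1. Edges among them: none → e = 0.
Clustering(7) = 0/1.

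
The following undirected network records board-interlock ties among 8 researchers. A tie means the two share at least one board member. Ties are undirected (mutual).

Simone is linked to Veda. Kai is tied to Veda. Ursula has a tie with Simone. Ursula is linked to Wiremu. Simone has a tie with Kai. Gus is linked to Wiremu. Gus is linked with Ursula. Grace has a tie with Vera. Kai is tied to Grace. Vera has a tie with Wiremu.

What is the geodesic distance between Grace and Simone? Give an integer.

2

One shortest route is Grace – Kai – Simone, which uses 2 edges, and Grace and Simone are not directly tied, so nothing shorter exists. So d(Grace,Simone) = 2.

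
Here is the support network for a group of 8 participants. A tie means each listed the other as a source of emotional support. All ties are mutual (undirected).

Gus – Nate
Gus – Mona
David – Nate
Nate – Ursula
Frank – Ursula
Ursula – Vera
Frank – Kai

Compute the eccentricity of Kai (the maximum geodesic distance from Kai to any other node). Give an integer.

Distances from Kai: David:4, Frank:1, Gus:4, Mona:5, Nate:3, Ursula:2, Vera:3.
The largest is 5 (to Mona), so the eccentricity of Kai is 5.

5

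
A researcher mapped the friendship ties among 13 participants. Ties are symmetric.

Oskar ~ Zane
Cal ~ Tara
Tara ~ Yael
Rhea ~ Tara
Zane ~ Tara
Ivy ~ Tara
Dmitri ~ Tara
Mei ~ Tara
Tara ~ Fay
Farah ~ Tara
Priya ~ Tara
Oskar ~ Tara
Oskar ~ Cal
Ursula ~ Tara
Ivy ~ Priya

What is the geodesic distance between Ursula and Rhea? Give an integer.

2

One shortest route is Ursula – Tara – Rhea, which uses 2 edges, and Ursula and Rhea are not directly tied, so nothing shorter exists. So d(Ursula,Rhea) = 2.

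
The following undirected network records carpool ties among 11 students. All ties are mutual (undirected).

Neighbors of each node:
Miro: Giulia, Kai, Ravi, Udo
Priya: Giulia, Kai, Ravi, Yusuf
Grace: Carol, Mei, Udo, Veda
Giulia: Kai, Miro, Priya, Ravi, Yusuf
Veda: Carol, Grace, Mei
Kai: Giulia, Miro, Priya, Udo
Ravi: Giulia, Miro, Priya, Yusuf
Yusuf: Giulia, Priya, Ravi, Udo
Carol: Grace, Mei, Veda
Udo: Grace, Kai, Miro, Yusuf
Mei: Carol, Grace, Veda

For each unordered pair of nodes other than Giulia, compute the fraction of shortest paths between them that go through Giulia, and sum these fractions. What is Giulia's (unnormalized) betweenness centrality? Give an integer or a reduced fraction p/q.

Pairs whose geodesics pass through Giulia — Ravi–Kai: 1/3; Priya–Miro: 1/3; Yusuf–Miro: 1/3; Yusuf–Kai: 1/3.
All other pairs contribute 0.
Summing the contributions gives betweenness(Giulia) = 4/3.

4/3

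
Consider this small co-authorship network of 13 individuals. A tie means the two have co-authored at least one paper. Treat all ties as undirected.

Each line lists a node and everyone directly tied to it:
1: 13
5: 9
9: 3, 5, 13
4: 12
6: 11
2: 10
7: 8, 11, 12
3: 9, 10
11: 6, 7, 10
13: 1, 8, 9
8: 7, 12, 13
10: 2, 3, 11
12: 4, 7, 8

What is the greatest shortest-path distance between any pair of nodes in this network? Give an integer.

Eccentricity of each node (its greatest distance to any other): 1:5, 2:5, 3:5, 4:5, 5:5, 6:5, 7:4, 8:4, 9:4, 10:4, 11:4, 12:4, 13:4.
The maximum eccentricity is 5, realized for instance by the pair 3–4 via 3 – 10 – 11 – 7 – 12 – 4. So the diameter is 5.

5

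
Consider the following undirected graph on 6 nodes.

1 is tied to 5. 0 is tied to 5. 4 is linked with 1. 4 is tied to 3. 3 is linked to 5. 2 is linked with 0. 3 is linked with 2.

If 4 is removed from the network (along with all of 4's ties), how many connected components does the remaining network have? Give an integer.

4's neighbors (1 and 3) remain reachable from one another through other ties, so the rest of the network stays in one piece.

1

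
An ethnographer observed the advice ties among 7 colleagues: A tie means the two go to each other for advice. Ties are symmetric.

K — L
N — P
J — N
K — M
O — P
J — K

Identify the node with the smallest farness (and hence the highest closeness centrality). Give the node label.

Farness (sum of distances to all others) for each node — J:11, K:12, L:17, M:17, N:12, O:20, P:15.
The smallest farness is 11, for J, so J has the highest closeness.

J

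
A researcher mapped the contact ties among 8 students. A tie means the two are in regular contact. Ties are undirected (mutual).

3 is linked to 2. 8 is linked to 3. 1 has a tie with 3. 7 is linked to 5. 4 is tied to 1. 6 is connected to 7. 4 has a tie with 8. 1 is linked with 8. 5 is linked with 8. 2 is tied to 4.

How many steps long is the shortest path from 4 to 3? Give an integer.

One shortest route is 4 – 8 – 3, which uses 2 edges, and 4 and 3 are not directly tied, so nothing shorter exists. So d(4,3) = 2.

2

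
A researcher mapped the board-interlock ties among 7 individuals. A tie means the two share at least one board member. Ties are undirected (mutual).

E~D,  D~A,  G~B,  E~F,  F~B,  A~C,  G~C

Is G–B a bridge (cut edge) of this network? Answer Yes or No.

No

Even without that edge, G still reaches B via G – C – A – D – E – F – B, so the network stays connected. Not a bridge.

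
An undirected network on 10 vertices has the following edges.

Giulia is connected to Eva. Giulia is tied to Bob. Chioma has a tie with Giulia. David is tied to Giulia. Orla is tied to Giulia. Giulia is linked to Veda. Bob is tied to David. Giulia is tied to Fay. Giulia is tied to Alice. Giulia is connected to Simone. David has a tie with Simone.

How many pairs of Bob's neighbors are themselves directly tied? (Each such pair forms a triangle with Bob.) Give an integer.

Bob's neighbors: David and Giulia.
Neighbor pairs that are themselves tied: Bob–David–Giulia. Each forms one triangle with Bob, for 1 in total.

1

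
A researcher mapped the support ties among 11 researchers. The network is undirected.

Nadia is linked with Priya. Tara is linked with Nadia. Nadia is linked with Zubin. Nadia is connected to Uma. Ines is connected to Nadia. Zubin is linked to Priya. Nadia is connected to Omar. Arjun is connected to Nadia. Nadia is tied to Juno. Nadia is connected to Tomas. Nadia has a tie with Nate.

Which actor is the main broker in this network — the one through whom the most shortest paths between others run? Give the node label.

Nadia

Unnormalized betweenness of each node: Arjun:0, Ines:0, Juno:0, Nadia:44, Nate:0, Omar:0, Priya:0, Tara:0, Tomas:0, Uma:0, Zubin:0.
Nadia has the largest value, 44, making it the main broker — the node through which the most shortest paths run.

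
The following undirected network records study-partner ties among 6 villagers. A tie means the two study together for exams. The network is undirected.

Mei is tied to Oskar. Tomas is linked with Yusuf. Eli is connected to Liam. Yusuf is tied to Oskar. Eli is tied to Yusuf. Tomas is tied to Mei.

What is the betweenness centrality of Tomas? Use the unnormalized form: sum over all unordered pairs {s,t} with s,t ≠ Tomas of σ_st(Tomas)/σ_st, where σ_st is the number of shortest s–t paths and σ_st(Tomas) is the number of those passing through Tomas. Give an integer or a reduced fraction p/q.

Pairs whose geodesics pass through Tomas — Eli–Mei: 1/2; Yusuf–Mei: 1/2; Liam–Mei: 1/2.
All other pairs contribute 0.
Summing the contributions gives betweenness(Tomas) = 3/2.

3/2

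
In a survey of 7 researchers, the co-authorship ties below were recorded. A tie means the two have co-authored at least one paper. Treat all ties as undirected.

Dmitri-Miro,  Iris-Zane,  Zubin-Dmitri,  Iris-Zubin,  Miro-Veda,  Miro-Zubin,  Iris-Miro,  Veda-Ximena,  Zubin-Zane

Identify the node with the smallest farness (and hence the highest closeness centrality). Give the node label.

Farness (sum of distances to all others) for each node — Dmitri:11, Iris:10, Miro:8, Veda:11, Ximena:16, Zane:13, Zubin:9.
The smallest farness is 8, for Miro, so Miro has the highest closeness.

Miro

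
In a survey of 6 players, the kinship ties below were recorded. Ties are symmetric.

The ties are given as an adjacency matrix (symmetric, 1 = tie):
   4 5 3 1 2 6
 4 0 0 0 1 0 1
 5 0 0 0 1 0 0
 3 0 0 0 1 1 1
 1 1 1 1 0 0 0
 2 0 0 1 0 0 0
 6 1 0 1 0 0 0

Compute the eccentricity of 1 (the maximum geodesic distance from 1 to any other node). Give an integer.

2

Distances from 1: 2:2, 3:1, 4:1, 5:1, 6:2.
The largest is 2 (to 6 and 2), so the eccentricity of 1 is 2.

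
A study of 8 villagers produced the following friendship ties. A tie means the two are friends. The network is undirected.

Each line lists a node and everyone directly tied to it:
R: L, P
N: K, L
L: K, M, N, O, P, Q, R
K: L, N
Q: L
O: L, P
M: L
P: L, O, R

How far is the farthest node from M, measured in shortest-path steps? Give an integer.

2

Distances from M: K:2, L:1, N:2, O:2, P:2, Q:2, R:2.
The largest is 2 (to N, Q, P, R, O, and K), so the eccentricity of M is 2.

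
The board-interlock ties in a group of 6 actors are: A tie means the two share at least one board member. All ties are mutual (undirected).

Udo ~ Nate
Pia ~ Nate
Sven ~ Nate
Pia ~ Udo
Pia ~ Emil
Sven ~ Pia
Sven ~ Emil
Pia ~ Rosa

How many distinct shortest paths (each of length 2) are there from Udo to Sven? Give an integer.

The shortest distance is 2. The length-2 paths are: Udo–Pia–Sven; Udo–Nate–Sven.
That gives 2 distinct shortest paths.

2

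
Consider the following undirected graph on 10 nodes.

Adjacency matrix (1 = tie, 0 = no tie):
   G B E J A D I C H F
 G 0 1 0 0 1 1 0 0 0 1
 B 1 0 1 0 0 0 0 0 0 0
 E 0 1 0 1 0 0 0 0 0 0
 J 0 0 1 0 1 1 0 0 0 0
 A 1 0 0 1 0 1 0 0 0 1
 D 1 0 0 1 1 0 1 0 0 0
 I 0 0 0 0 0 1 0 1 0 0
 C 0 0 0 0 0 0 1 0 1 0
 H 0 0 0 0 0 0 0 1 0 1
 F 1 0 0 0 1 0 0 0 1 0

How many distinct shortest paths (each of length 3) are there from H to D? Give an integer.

The shortest distance is 3. The length-3 paths are: H–F–G–D; H–F–A–D; H–C–I–D.
That gives 3 distinct shortest paths.

3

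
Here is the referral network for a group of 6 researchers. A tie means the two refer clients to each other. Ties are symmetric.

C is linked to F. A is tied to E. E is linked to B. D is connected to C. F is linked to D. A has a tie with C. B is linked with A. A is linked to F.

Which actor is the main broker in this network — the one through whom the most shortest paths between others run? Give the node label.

Unnormalized betweenness of each node: A:6, B:0, C:3/2, D:0, E:0, F:3/2.
A has the largest value, 6, making it the main broker — the node through which the most shortest paths run.

A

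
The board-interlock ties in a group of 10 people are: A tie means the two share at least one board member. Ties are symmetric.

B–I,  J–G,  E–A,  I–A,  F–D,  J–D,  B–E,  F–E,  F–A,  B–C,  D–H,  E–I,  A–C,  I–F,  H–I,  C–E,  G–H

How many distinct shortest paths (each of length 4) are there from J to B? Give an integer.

4

The shortest distance is 4. The length-4 paths are: J–D–F–E–B; J–G–H–I–B; J–D–H–I–B; J–D–F–I–B.
That gives 4 distinct shortest paths.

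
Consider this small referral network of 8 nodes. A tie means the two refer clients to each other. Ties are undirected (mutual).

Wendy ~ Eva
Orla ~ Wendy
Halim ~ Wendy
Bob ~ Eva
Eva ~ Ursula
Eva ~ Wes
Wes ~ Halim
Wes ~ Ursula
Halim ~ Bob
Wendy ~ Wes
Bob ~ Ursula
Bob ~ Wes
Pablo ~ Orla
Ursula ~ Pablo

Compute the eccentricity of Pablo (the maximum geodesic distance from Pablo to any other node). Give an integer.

Distances from Pablo: Bob:2, Eva:2, Halim:3, Orla:1, Ursula:1, Wendy:2, Wes:2.
The largest is 3 (to Halim), so the eccentricity of Pablo is 3.

3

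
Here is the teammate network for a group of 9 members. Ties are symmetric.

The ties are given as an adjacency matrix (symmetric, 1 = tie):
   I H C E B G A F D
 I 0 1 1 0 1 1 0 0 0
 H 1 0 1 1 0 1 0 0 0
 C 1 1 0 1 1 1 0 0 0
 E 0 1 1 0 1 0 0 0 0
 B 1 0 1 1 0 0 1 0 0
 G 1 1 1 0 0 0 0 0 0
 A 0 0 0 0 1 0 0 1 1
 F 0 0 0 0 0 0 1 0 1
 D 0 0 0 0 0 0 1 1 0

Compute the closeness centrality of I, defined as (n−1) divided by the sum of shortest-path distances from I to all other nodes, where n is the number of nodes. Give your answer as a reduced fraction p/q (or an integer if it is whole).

4/7

Distances from I: A:2, B:1, C:1, D:3, E:2, F:3, G:1, H:1. Sum = 14.
n = 9, so closeness = 8/14 = 4/7.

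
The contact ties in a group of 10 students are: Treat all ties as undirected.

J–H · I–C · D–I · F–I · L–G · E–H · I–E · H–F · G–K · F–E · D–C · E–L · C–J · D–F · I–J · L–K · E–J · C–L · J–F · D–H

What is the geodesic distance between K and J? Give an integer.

One shortest route is K – L – E – J, which uses 3 edges, and at distance 2 from K we only reach {C, E}, which does not include J. So d(K,J) = 3.

3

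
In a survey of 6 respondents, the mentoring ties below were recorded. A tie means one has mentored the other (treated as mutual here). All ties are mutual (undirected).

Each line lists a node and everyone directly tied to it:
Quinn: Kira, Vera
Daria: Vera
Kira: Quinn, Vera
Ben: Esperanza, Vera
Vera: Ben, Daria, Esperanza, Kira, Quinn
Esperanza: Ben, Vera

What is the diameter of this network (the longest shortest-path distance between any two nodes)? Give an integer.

2

Eccentricity of each node (its greatest distance to any other): Ben:2, Daria:2, Esperanza:2, Kira:2, Quinn:2, Vera:1.
The maximum eccentricity is 2, realized for instance by the pair Ben–Quinn via Ben – Vera – Quinn. So the diameter is 2.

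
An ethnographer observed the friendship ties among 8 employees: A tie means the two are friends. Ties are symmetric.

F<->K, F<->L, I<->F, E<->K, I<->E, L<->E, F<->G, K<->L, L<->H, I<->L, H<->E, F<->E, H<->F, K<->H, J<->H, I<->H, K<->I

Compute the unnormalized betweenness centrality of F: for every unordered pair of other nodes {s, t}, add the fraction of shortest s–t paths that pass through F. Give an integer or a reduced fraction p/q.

Pairs whose geodesics pass through F — G–J: 1; G–E: 1; G–K: 1; G–L: 1; G–I: 1; G–H: 1.
All other pairs contribute 0.
Summing the contributions gives betweenness(F) = 6.

6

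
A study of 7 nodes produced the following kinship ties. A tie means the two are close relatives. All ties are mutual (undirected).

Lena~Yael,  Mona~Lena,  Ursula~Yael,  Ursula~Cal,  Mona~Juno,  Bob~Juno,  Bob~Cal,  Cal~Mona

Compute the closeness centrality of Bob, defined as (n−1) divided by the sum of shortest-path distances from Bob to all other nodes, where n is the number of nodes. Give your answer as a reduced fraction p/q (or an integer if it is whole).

Distances from Bob: Cal:1, Juno:1, Lena:3, Mona:2, Ursula:2, Yael:3. Sum = 12.
n = 7, so closeness = 6/12 = 1/2.

1/2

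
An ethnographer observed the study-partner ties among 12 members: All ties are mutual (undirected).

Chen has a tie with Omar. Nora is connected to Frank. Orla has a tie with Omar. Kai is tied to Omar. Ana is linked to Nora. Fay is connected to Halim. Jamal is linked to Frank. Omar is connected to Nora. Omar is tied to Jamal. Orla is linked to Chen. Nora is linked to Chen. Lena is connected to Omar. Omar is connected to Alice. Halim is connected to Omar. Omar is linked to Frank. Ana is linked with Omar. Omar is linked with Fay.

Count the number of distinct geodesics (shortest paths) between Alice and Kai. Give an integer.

The shortest distance is 2, and the only length-2 path is Alice–Omar–Kai. So there is exactly 1 shortest path.

1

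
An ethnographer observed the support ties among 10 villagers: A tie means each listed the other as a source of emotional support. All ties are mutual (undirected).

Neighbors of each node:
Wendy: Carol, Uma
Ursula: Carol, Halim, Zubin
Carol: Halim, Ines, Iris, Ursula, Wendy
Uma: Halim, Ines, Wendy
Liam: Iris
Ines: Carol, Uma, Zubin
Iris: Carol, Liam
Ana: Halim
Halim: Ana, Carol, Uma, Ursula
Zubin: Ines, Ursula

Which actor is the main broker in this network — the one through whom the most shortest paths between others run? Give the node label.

Carol

Unnormalized betweenness of each node: Ana:0, Carol:56/3, Halim:10, Ines:25/6, Iris:8, Liam:0, Uma:17/6, Ursula:23/6, Wendy:1, Zubin:1/2.
Carol has the largest value, 56/3, making it the main broker — the node through which the most shortest paths run.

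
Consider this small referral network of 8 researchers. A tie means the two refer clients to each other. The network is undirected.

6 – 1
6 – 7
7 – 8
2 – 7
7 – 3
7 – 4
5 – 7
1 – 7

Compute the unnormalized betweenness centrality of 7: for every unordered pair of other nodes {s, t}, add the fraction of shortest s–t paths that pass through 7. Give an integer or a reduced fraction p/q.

20

Pairs whose geodesics pass through 7 — 5–8: 1; 5–4: 1; 5–6: 1; 5–2: 1; 5–1: 1; 5–3: 1; 8–4: 1; 8–6: 1; 8–2: 1; 8–1: 1; 8–3: 1; 4–6: 1; 4–2: 1; 4–1: 1 … (+6 more pairs).
All other pairs contribute 0.
Summing the contributions gives betweenness(7) = 20.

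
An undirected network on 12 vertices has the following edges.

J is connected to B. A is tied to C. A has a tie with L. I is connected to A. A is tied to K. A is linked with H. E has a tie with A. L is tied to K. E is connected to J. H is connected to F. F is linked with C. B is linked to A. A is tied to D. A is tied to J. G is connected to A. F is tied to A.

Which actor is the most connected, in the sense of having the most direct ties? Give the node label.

Degrees — A:11, B:2, C:2, D:1, E:2, F:3, G:1, H:2, I:1, J:3, K:2, L:2.
The maximum is 11, attained only by A.

A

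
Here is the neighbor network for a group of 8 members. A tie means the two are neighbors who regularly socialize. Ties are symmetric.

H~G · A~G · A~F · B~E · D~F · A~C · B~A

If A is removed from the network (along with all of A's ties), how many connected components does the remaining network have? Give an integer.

Without A, the remaining ties split the others into: {B, E}; {D, F}; {C}; {G, H}.
That's 4 separate components.

4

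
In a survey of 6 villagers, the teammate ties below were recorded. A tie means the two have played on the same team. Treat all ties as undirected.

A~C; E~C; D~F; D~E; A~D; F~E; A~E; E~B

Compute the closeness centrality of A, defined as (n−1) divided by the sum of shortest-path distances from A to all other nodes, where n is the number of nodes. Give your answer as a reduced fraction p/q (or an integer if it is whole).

Distances from A: B:2, C:1, D:1, E:1, F:2. Sum = 7.
n = 6, so closeness = 5/7.

5/7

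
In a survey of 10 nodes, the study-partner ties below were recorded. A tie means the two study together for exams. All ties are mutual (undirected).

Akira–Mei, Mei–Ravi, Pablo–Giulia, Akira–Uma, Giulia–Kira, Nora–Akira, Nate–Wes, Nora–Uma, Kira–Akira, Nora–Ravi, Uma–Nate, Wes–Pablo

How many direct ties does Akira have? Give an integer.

Akira is directly tied to Kira, Mei, Nora, and Uma. That is 4 neighbors, so the degree of Akira is 4.

4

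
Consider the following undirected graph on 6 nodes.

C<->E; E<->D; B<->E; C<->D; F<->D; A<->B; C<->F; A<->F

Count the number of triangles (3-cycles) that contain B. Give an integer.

0

B's neighbors are A and E, but none of them are tied to each other, so no triangle contains B.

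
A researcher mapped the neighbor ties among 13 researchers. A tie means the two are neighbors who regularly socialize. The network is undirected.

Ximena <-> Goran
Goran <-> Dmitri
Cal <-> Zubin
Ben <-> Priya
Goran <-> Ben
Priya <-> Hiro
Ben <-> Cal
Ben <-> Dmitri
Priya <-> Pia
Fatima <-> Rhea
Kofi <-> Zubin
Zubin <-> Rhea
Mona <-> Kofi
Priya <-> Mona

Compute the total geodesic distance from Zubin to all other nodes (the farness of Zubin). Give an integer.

Distances from Zubin: Ben:2, Cal:1, Dmitri:3, Fatima:2, Goran:3, Hiro:4, Kofi:1, Mona:2, Pia:4, Priya:3, Rhea:1, Ximena:4.
Sum = 2 + 1 + 3 + 2 + 3 + 4 + 1 + 2 + 4 + 3 + 1 + 4 = 30.

30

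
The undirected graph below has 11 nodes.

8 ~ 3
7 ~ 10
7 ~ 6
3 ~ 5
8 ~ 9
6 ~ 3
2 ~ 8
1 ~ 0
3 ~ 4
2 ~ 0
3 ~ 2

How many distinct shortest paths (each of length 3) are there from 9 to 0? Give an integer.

1

The shortest distance is 3, and the only length-3 path is 9–8–2–0. So there is exactly 1 shortest path.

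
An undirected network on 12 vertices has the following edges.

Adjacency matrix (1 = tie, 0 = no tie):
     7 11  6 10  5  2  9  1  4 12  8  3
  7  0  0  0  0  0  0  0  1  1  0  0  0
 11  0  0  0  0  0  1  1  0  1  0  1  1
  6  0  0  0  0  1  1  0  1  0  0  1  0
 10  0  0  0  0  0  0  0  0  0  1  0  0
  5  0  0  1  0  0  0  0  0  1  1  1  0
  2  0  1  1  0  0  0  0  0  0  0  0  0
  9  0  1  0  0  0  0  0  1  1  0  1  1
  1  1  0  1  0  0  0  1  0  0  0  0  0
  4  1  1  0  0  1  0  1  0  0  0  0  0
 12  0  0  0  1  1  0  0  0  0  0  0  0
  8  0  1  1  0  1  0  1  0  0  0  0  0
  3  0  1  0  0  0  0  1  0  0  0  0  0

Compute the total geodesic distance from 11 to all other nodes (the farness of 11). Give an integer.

20

Distances from 11: 1:2, 2:1, 3:1, 4:1, 5:2, 6:2, 7:2, 8:1, 9:1, 10:4, 12:3.
Sum = 2 + 1 + 1 + 1 + 2 + 2 + 2 + 1 + 1 + 4 + 3 = 20.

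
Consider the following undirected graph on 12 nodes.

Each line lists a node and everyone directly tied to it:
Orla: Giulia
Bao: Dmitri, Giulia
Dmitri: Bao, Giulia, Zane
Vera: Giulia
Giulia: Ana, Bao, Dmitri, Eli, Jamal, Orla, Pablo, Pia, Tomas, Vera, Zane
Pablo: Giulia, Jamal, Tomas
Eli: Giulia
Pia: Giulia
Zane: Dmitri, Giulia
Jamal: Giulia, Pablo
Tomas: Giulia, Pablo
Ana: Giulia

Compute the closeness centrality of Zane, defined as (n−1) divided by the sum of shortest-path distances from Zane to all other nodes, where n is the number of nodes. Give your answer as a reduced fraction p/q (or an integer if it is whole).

Distances from Zane: Ana:2, Bao:2, Dmitri:1, Eli:2, Giulia:1, Jamal:2, Orla:2, Pablo:2, Pia:2, Tomas:2, Vera:2. Sum = 20.
n = 12, so closeness = 11/20.

11/20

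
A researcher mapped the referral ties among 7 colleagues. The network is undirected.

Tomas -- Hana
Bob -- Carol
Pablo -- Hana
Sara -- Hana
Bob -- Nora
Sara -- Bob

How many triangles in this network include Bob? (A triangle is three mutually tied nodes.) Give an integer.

0

Bob's neighbors are Carol, Nora, and Sara, but none of them are tied to each other, so no triangle contains Bob.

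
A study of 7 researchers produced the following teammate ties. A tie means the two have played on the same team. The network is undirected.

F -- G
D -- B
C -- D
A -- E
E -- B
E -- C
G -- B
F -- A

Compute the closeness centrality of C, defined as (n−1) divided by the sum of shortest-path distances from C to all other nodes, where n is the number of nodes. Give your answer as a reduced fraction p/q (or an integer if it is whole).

1/2

Distances from C: A:2, B:2, D:1, E:1, F:3, G:3. Sum = 12.
n = 7, so closeness = 6/12 = 1/2.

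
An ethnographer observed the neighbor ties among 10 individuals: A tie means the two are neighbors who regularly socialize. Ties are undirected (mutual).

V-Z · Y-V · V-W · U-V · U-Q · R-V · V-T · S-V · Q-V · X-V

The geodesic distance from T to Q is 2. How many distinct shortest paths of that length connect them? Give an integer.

The shortest distance is 2, and the only length-2 path is T–V–Q. So there is exactly 1 shortest path.

1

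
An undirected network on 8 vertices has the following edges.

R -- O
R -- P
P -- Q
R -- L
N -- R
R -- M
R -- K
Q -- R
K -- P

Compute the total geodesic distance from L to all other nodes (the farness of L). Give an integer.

13

Distances from L: K:2, M:2, N:2, O:2, P:2, Q:2, R:1.
Sum = 2 + 2 + 2 + 2 + 2 + 2 + 1 = 13.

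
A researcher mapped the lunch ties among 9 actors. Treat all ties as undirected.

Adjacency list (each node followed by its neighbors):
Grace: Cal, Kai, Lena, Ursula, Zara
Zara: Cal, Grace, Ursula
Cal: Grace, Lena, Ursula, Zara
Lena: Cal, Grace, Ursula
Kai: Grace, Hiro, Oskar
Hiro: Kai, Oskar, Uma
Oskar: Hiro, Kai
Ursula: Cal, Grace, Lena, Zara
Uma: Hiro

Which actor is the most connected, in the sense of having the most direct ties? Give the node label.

Grace

Degrees — Cal:4, Grace:5, Hiro:3, Kai:3, Lena:3, Oskar:2, Uma:1, Ursula:4, Zara:3.
The maximum is 5, attained only by Grace.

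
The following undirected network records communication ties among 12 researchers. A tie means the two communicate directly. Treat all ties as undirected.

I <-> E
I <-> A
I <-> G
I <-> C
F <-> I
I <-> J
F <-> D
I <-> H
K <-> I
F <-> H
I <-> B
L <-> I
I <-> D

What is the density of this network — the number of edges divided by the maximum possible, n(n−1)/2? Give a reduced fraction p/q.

There are 13 edges and 12 nodes, so the maximum possible is C(12,2) = 66.
Density = 13/66.

13/66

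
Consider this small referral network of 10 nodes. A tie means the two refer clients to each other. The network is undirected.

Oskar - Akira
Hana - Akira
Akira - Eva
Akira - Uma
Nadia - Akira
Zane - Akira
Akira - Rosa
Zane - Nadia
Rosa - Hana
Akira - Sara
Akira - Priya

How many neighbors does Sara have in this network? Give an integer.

Sara is directly tied to Akira. That is 1 neighbor, so the degree of Sara is 1.

1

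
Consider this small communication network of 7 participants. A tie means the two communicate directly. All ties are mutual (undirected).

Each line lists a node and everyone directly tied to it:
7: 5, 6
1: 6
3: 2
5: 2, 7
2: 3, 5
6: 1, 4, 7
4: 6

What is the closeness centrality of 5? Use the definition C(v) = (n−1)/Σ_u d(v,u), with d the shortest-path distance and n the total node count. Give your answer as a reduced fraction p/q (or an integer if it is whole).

1/2

Distances from 5: 1:3, 2:1, 3:2, 4:3, 6:2, 7:1. Sum = 12.
n = 7, so closeness = 6/12 = 1/2.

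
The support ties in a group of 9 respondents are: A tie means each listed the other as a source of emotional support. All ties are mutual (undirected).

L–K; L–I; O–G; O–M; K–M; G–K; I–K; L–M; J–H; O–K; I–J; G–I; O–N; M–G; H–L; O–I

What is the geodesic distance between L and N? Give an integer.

One shortest route is L – M – O – N, which uses 3 edges, and at distance 2 from L we only reach {G, J, O}, which does not include N. So d(L,N) = 3.

3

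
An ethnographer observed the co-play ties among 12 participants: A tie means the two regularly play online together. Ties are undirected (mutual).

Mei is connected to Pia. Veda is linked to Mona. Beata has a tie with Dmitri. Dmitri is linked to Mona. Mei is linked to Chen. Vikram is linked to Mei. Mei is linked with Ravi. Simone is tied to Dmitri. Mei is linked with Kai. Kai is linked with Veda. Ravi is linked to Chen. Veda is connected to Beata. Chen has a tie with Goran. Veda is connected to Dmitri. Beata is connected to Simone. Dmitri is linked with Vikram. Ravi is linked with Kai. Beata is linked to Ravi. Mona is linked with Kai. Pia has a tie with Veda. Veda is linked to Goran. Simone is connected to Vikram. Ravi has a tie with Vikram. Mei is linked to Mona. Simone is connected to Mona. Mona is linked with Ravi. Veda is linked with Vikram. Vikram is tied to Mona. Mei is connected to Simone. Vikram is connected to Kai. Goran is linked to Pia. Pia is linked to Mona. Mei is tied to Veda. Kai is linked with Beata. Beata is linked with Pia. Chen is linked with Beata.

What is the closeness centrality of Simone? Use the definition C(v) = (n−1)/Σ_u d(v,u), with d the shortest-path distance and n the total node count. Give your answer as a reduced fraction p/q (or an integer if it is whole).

Distances from Simone: Beata:1, Chen:2, Dmitri:1, Goran:3, Kai:2, Mei:1, Mona:1, Pia:2, Ravi:2, Veda:2, Vikram:1. Sum = 18.
n = 12, so closeness = 11/18.

11/18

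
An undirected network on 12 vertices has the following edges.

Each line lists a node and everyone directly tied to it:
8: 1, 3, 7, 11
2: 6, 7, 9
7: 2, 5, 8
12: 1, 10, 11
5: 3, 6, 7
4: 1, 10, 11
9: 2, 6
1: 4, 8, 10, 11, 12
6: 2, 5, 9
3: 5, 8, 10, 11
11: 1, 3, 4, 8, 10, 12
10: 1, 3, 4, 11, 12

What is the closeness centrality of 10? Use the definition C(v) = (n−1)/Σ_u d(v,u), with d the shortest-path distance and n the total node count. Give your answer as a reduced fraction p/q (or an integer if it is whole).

11/23

Distances from 10: 1:1, 2:4, 3:1, 4:1, 5:2, 6:3, 7:3, 8:2, 9:4, 11:1, 12:1. Sum = 23.
n = 12, so closeness = 11/23.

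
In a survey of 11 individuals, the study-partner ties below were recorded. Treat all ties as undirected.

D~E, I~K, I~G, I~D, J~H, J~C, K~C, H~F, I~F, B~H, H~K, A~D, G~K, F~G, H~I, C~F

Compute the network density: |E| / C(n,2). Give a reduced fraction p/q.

There are 16 edges and 11 nodes, so the maximum possible is C(11,2) = 55.
Density = 16/55.

16/55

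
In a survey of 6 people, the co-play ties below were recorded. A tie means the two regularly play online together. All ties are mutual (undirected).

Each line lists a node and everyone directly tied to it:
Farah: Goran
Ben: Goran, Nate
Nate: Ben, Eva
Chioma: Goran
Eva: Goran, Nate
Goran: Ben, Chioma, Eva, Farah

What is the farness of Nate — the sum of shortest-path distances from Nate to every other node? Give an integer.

Distances from Nate: Ben:1, Chioma:3, Eva:1, Farah:3, Goran:2.
Sum = 1 + 3 + 1 + 3 + 2 = 10.

10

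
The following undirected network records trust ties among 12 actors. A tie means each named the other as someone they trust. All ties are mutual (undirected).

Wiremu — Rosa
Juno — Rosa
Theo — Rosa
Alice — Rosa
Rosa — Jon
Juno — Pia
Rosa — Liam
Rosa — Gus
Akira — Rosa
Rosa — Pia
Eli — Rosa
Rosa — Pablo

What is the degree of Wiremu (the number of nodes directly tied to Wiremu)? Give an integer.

Wiremu is directly tied to Rosa. That is 1 neighbor, so the degree of Wiremu is 1.

1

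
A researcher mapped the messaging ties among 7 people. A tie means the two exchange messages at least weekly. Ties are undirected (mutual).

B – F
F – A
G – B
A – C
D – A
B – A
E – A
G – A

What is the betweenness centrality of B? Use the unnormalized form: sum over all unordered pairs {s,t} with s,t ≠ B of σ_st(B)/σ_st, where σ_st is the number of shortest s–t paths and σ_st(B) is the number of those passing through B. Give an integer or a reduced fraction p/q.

1/2

Pairs whose geodesics pass through B — F–G: 1/2.
All other pairs contribute 0.
Summing the contributions gives betweenness(B) = 1/2.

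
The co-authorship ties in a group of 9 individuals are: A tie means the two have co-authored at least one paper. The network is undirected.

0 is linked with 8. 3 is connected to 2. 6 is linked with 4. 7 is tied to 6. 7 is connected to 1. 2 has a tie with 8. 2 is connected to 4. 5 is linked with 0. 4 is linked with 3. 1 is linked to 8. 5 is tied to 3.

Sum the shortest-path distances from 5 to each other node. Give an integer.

18

Distances from 5: 0:1, 1:3, 2:2, 3:1, 4:2, 6:3, 7:4, 8:2.
Sum = 1 + 3 + 2 + 1 + 2 + 3 + 4 + 2 = 18.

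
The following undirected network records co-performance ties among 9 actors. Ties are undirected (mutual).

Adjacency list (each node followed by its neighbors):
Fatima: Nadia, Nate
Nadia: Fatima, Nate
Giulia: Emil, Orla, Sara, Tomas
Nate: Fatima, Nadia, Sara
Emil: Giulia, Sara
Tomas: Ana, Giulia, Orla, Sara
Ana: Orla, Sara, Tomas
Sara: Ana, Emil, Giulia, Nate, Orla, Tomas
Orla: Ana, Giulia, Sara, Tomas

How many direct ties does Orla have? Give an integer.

4

Orla is directly tied to Ana, Giulia, Sara, and Tomas. That is 4 neighbors, so the degree of Orla is 4.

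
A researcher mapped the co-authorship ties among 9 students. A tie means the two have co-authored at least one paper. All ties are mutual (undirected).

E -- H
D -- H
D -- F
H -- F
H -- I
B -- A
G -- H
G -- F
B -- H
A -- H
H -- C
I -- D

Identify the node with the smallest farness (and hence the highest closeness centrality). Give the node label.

Farness (sum of distances to all others) for each node — A:14, B:14, C:15, D:13, E:15, F:13, G:14, H:8, I:14.
The smallest farness is 8, for H, so H has the highest closeness.

H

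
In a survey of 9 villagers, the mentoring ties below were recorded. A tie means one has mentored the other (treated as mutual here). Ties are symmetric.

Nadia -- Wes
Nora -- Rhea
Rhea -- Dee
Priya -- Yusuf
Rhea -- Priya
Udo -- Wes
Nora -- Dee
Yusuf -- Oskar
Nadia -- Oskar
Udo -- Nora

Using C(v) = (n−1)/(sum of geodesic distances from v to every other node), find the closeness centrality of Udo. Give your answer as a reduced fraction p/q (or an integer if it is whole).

4/9

Distances from Udo: Dee:2, Nadia:2, Nora:1, Oskar:3, Priya:3, Rhea:2, Wes:1, Yusuf:4. Sum = 18.
n = 9, so closeness = 8/18 = 4/9.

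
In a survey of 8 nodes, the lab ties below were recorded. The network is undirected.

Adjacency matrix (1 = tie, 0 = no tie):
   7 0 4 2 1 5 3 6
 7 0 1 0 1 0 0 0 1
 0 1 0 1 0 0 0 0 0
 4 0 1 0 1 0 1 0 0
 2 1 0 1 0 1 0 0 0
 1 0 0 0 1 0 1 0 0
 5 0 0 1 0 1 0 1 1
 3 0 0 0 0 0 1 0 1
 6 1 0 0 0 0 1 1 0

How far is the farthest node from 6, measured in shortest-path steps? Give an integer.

Distances from 6: 0:2, 1:2, 2:2, 3:1, 4:2, 5:1, 7:1.
The largest is 2 (to 0, 2, 4, and 1), so the eccentricity of 6 is 2.

2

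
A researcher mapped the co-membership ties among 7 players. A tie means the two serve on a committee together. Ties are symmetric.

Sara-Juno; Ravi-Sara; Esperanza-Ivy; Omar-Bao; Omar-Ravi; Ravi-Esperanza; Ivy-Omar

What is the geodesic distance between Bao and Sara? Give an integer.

One shortest route is Bao – Omar – Ravi – Sara, which uses 3 edges, and at distance 2 from Bao we only reach {Ivy, Ravi}, which does not include Sara. So d(Bao,Sara) = 3.

3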